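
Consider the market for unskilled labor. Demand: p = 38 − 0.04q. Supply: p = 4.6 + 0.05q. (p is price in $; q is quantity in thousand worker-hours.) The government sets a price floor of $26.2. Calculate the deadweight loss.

$260.68 thousand

Competitive equilibrium: 38 − 0.04q = 4.6 + 0.05q → q* = 371.1111, p* = 23.1556.
At the floor p = 26.2, quantity demanded = (38 − 26.2)/0.04 = 295.
Sellers' marginal cost at q' = 295: 4.6 + 0.05·295 = 19.35.
Δq = 371.1111 − 295 = 76.1111; wedge = 26.2 − 19.35 = 6.85.
Welfare loss = ½ × 76.1111 × 6.85 = $260.68 thousand.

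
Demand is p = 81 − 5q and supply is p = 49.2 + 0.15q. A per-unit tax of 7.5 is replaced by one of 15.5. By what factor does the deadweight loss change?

4.271

Competitive equilibrium: 81 − 5q = 49.2 + 0.15q → q* = 6.1748, p* = 50.1262.
For a per-unit tax t: Δq = t/5.15, so DWL = ½·t·(t/5.15) = t²/10.3.
At t = 7.5: DWL = 5.461. At t = 15.5: DWL = 23.325.
Ratio = (15.5/7.5)² = 4.271.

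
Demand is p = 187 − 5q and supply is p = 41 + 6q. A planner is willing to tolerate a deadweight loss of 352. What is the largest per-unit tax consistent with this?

88

Competitive equilibrium: 187 − 5q = 41 + 6q → q* = 13.2727, p* = 120.6364.
A tax t gives Δq = t/11 and wedge t, so DWL = t²/22.
t²/22 = 352 → t² = 7744 → t = 88.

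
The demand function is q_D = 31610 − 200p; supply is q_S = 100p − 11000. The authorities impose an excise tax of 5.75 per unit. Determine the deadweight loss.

1102.08

In inverse form: demand p = 158.05 − 0.005q, supply p = 110 + 0.01q.
Competitive equilibrium: 158.05 − 0.005q = 110 + 0.01q → q* = 3203.3333, p* = 142.0333.
With the tax, the buyer price exceeds the seller price by 5.75: (158.05 − 0.005q) − (110 + 0.01q) = 5.75 → q' = 2820.
Δq = 3203.3333 − 2820 = 383.3333; the wedge equals the tax, 5.75.
DWL = ½ × 383.3333 × 5.75 = 1102.08.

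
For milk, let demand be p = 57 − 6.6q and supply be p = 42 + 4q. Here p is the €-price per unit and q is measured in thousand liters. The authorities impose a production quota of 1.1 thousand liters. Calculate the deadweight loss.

Competitive equilibrium: 57 − 6.6q = 42 + 4q → q* = 1.4151, p* = 47.6604.
At q = 1.1: demand price = 57 − 6.6·1.1 = 49.74; supply price = 42 + 4·1.1 = 46.4.
Δq = 1.4151 − 1.1 = 0.3151; wedge = 49.74 − 46.4 = 3.34.
Welfare loss = ½ × 0.3151 × 3.34 = €0.53 thousand.

€0.53 thousand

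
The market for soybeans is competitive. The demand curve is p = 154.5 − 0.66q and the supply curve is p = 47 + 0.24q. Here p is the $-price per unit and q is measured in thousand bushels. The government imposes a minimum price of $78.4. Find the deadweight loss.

$7.72 thousand

Competitive equilibrium: 154.5 − 0.66q = 47 + 0.24q → q* = 119.4444, p* = 75.6667.
At the floor p = 78.4, quantity demanded = (154.5 − 78.4)/0.66 = 115.303.
Sellers' marginal cost at q' = 115.303: 47 + 0.24·115.303 = 74.6727.
Δq = 119.4444 − 115.303 = 4.1414; wedge = 78.4 − 74.6727 = 3.7273.
Welfare loss = ½ × 4.1414 × 3.7273 = $7.72 thousand.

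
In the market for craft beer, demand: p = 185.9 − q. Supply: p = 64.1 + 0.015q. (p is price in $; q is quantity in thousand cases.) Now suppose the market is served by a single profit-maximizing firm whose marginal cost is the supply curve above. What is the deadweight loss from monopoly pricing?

Competitive equilibrium: 185.9 − q = 64.1 + 0.015q → q* = 120, p* = 65.9.
Marginal revenue: MR = 185.9 − 2q. Set MR = MC: 185.9 − 2q = 64.1 + 0.015q → q_m = 60.4467.
Price p_m = 185.9 − 1·60.4467 = 125.4533; MC(q_m) = 64.1 + 0.015·60.4467 = 65.0067.
Competitive q* = 120, so Δq = 59.5533; wedge = 125.4533 − 65.0067 = 60.4466.
The triangle = ½ × 59.5533 × 60.4466 = $1799.90 thousand.

$1799.90 thousand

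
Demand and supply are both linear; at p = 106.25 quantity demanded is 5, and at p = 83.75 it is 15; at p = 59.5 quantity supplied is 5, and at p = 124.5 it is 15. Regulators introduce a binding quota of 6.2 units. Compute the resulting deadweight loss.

75.09

Demand slope = (83.75 − 106.25)/(15 − 5) = −2.25, so p = 117.5 − 2.25q.
Supply slope = (124.5 − 59.5)/(15 − 5) = 6.5, so p = 27 + 6.5q.
Competitive equilibrium: 117.5 − 2.25q = 27 + 6.5q → q* = 10.3429, p* = 94.2286.
At q = 6.2: demand price = 117.5 − 2.25·6.2 = 103.55; supply price = 27 + 6.5·6.2 = 67.3.
Δq = 10.3429 − 6.2 = 4.1429; wedge = 103.55 − 67.3 = 36.25.
Welfare loss = ½ × 4.1429 × 36.25 = 75.09.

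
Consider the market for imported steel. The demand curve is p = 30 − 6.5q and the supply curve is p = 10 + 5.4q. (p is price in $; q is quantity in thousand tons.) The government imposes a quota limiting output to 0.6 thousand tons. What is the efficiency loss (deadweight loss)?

$6.95 thousand

Competitive equilibrium: 30 − 6.5q = 10 + 5.4q → q* = 1.6807, p* = 19.0756.
At q = 0.6: demand price = 30 − 6.5·0.6 = 26.1; supply price = 10 + 5.4·0.6 = 13.24.
Δq = 1.6807 − 0.6 = 1.0807; wedge = 26.1 − 13.24 = 12.86.
Deadweight loss = ½ × 1.0807 × 12.86 = $6.95 thousand.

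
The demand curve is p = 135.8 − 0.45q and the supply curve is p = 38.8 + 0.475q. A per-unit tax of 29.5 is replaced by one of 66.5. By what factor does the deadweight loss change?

5.082

Competitive equilibrium: 135.8 − 0.45q = 38.8 + 0.475q → q* = 104.8649, p* = 88.6108.
For a per-unit tax t: Δq = t/0.925, so DWL = ½·t·(t/0.925) = t²/1.85.
At t = 29.5: DWL = 470.405. At t = 66.5: DWL = 2390.405.
Ratio = (66.5/29.5)² = 5.082.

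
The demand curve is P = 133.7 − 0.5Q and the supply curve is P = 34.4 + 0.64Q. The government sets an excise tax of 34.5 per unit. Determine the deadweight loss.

Competitive equilibrium: 133.7 − 0.5Q = 34.4 + 0.64Q → Q* = 87.1053, P* = 90.1474.
With the tax, the buyer price exceeds the seller price by 34.5: (133.7 − 0.5Q) − (34.4 + 0.64Q) = 34.5 → Q' = 56.8421.
ΔQ = 87.1053 − 56.8421 = 30.2632; the wedge equals the tax, 34.5.
The triangle = ½ × 30.2632 × 34.5 = 522.04.

522.04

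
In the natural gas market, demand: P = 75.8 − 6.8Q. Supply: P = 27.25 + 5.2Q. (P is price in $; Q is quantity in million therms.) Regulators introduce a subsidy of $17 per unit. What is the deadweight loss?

Competitive equilibrium: 75.8 − 6.8Q = 27.25 + 5.2Q → Q* = 4.0458, P* = 48.2883.
The subsidy lowers effective supply by 17: P = 10.25 + 5.2Q.
New quantity: 75.8 − 6.8Q = 10.25 + 5.2Q → Q' = 5.4625.
Overproduction ΔQ = 5.4625 − 4.0458 = 1.4167; wedge = subsidy = 17.
Welfare loss = ½ × 1.4167 × 17 = $12.04 million.

$12.04 million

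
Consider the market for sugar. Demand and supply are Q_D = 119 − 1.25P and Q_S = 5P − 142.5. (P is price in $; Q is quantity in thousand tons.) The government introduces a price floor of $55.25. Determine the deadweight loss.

$140.49 thousand

In inverse form: demand P = 95.2 − 0.8Q, supply P = 28.5 + 0.2Q.
Competitive equilibrium: 95.2 − 0.8Q = 28.5 + 0.2Q → Q* = 66.7, P* = 41.84.
At the floor P = 55.25, quantity demanded = (95.2 − 55.25)/0.8 = 49.9375.
Sellers' marginal cost at Q' = 49.9375: 28.5 + 0.2·49.9375 = 38.4875.
ΔQ = 66.7 − 49.9375 = 16.7625; wedge = 55.25 − 38.4875 = 16.7625.
DWL = ½ × 16.7625 × 16.7625 = $140.49 thousand.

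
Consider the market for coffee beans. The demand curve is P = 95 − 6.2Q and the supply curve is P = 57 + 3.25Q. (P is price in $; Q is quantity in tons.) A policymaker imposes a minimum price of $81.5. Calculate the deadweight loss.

Competitive equilibrium: 95 − 6.2Q = 57 + 3.25Q → Q* = 4.0212, P* = 70.0688.
At the floor P = 81.5, quantity demanded = (95 − 81.5)/6.2 = 2.1774.
Sellers' marginal cost at Q' = 2.1774: 57 + 3.25·2.1774 = 64.0766.
ΔQ = 4.0212 − 2.1774 = 1.8438; wedge = 81.5 − 64.0766 = 17.4234.
Welfare loss = ½ × 1.8438 × 17.4234 = $16.06.

$16.06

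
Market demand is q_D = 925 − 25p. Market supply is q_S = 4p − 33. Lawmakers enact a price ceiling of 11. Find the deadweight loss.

1126.40

In inverse form: demand p = 37 − 0.04q, supply p = 8.25 + 0.25q.
Competitive equilibrium: 37 − 0.04q = 8.25 + 0.25q → q* = 99.1379, p* = 33.0345.
At the ceiling p = 11, quantity supplied = (11 − 8.25)/0.25 = 11.
Willingness to pay at q' = 11: 37 − 0.04·11 = 36.56.
Δq = 99.1379 − 11 = 88.1379; wedge = 36.56 − 11 = 25.56.
DWL = ½ × 88.1379 × 25.56 = 1126.40.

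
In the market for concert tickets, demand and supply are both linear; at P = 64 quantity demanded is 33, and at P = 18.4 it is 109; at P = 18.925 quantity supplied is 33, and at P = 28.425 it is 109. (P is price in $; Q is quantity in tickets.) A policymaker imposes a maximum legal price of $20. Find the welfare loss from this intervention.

$1040.38

Demand slope = (18.4 − 64)/(109 − 33) = −0.6, so P = 83.8 − 0.6Q.
Supply slope = (28.425 − 18.925)/(109 − 33) = 0.125, so P = 14.8 + 0.125Q.
Competitive equilibrium: 83.8 − 0.6Q = 14.8 + 0.125Q → Q* = 95.1724, P* = 26.6966.
At the ceiling P = 20, quantity supplied = (20 − 14.8)/0.125 = 41.6.
Willingness to pay at Q' = 41.6: 83.8 − 0.6·41.6 = 58.84.
ΔQ = 95.1724 − 41.6 = 53.5724; wedge = 58.84 − 20 = 38.84.
The triangle = ½ × 53.5724 × 38.84 = $1040.38.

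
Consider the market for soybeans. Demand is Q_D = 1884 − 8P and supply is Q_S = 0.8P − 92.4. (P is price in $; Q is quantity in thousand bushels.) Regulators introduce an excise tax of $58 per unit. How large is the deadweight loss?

$1223.27 thousand

In inverse form: demand P = 235.5 − 0.125Q, supply P = 115.5 + 1.25Q.
Competitive equilibrium: 235.5 − 0.125Q = 115.5 + 1.25Q → Q* = 87.2727, P* = 224.5909.
With the tax, the buyer price exceeds the seller price by 58: (235.5 − 0.125Q) − (115.5 + 1.25Q) = 58 → Q' = 45.0909.
ΔQ = 87.2727 − 45.0909 = 42.1818; the wedge equals the tax, 58.
Welfare loss = ½ × 42.1818 × 58 = $1223.27 thousand.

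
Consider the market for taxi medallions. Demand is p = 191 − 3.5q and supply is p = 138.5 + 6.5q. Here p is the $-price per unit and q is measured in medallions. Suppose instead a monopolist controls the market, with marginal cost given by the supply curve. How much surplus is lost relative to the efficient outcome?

$9.26

Competitive equilibrium: 191 − 3.5q = 138.5 + 6.5q → q* = 5.25, p* = 172.625.
Marginal revenue: MR = 191 − 7q. Set MR = MC: 191 − 7q = 138.5 + 6.5q → q_m = 3.8889.
Price p_m = 191 − 3.5·3.8889 = 177.3889; MC(q_m) = 138.5 + 6.5·3.8889 = 163.7779.
Competitive q* = 5.25, so Δq = 1.3611; wedge = 177.3889 − 163.7779 = 13.611.
DWL = ½ × 1.3611 × 13.611 = $9.26.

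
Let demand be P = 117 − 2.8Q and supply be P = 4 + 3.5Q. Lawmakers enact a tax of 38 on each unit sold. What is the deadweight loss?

114.60

Competitive equilibrium: 117 − 2.8Q = 4 + 3.5Q → Q* = 17.9365, P* = 66.7778.
With the tax, the buyer price exceeds the seller price by 38: (117 − 2.8Q) − (4 + 3.5Q) = 38 → Q' = 11.9048.
ΔQ = 17.9365 − 11.9048 = 6.0317; the wedge equals the tax, 38.
The triangle = ½ × 6.0317 × 38 = 114.60.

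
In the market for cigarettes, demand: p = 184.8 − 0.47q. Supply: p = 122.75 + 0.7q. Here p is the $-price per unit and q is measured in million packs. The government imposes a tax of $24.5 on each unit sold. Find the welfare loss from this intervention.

Competitive equilibrium: 184.8 − 0.47q = 122.75 + 0.7q → q* = 53.0342, p* = 159.8739.
With the tax, the buyer price exceeds the seller price by 24.5: (184.8 − 0.47q) − (122.75 + 0.7q) = 24.5 → q' = 32.094.
Δq = 53.0342 − 32.094 = 20.9402; the wedge equals the tax, 24.5.
Welfare loss = ½ × 20.9402 × 24.5 = $256.52 million.

$256.52 million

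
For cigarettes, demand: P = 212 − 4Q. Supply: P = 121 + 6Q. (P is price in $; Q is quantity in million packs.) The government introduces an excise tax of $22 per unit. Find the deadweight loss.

Competitive equilibrium: 212 − 4Q = 121 + 6Q → Q* = 9.1, P* = 175.6.
With the tax, the buyer price exceeds the seller price by 22: (212 − 4Q) − (121 + 6Q) = 22 → Q' = 6.9.
ΔQ = 9.1 − 6.9 = 2.2; the wedge equals the tax, 22.
The triangle = ½ × 2.2 × 22 = $24.20 million.

$24.20 million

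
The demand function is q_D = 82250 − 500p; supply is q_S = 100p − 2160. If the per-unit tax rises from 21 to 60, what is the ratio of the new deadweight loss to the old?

In inverse form: demand p = 164.5 − 0.002q, supply p = 21.6 + 0.01q.
Competitive equilibrium: 164.5 − 0.002q = 21.6 + 0.01q → q* = 11908.3333, p* = 140.6833.
For a per-unit tax t: Δq = t/0.012, so DWL = ½·t·(t/0.012) = t²/0.024.
At t = 21: DWL = 18375. At t = 60: DWL = 150000.
Ratio = (60/21)² = 8.163.

8.163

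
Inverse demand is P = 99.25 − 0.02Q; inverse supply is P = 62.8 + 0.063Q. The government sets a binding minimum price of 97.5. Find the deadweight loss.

5131.99

Competitive equilibrium: 99.25 − 0.02Q = 62.8 + 0.063Q → Q* = 439.1566, P* = 90.4669.
At the floor P = 97.5, quantity demanded = (99.25 − 97.5)/0.02 = 87.5.
Sellers' marginal cost at Q' = 87.5: 62.8 + 0.063·87.5 = 68.3125.
ΔQ = 439.1566 − 87.5 = 351.6566; wedge = 97.5 − 68.3125 = 29.1875.
Welfare loss = ½ × 351.6566 × 29.1875 = 5131.99.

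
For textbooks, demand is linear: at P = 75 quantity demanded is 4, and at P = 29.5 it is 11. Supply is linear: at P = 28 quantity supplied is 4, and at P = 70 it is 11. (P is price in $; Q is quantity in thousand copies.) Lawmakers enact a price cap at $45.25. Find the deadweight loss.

$4.90 thousand

Demand slope = (29.5 − 75)/(11 − 4) = −6.5, so P = 101 − 6.5Q.
Supply slope = (70 − 28)/(11 − 4) = 6, so P = 4 + 6Q.
Competitive equilibrium: 101 − 6.5Q = 4 + 6Q → Q* = 7.76, P* = 50.56.
At the ceiling P = 45.25, quantity supplied = (45.25 − 4)/6 = 6.875.
Willingness to pay at Q' = 6.875: 101 − 6.5·6.875 = 56.3125.
ΔQ = 7.76 − 6.875 = 0.885; wedge = 56.3125 − 45.25 = 11.0625.
Deadweight loss = ½ × 0.885 × 11.0625 = $4.90 thousand.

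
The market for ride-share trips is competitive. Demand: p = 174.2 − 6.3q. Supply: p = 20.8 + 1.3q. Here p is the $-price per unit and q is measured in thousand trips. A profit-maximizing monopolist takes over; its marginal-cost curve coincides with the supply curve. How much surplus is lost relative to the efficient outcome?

$318.02 thousand

Competitive equilibrium: 174.2 − 6.3q = 20.8 + 1.3q → q* = 20.1842, p* = 47.0395.
Marginal revenue: MR = 174.2 − 12.6q. Set MR = MC: 174.2 − 12.6q = 20.8 + 1.3q → q_m = 11.036.
Price p_m = 174.2 − 6.3·11.036 = 104.6732; MC(q_m) = 20.8 + 1.3·11.036 = 35.1468.
Competitive q* = 20.1842, so Δq = 9.1482; wedge = 104.6732 − 35.1468 = 69.5264.
Deadweight loss = ½ × 9.1482 × 69.5264 = $318.02 thousand.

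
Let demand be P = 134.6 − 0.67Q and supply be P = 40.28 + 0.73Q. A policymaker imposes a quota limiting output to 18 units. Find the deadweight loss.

Competitive equilibrium: 134.6 − 0.67Q = 40.28 + 0.73Q → Q* = 67.3714, P* = 89.4611.
At Q = 18: demand price = 134.6 − 0.67·18 = 122.54; supply price = 40.28 + 0.73·18 = 53.42.
ΔQ = 67.3714 − 18 = 49.3714; wedge = 122.54 − 53.42 = 69.12.
Welfare loss = ½ × 49.3714 × 69.12 = 1706.28.

1706.28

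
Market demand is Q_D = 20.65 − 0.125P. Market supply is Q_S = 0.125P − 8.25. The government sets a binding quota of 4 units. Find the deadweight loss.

In inverse form: demand P = 165.2 − 8Q, supply P = 66 + 8Q.
Competitive equilibrium: 165.2 − 8Q = 66 + 8Q → Q* = 6.2, P* = 115.6.
At Q = 4: demand price = 165.2 − 8·4 = 133.2; supply price = 66 + 8·4 = 98.
ΔQ = 6.2 − 4 = 2.2; wedge = 133.2 − 98 = 35.2.
DWL = ½ × 2.2 × 35.2 = 38.72.

38.72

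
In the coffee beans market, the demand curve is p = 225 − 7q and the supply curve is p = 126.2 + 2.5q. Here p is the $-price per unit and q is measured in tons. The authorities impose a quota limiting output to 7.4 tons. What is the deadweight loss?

$42.75

Competitive equilibrium: 225 − 7q = 126.2 + 2.5q → q* = 10.4, p* = 152.2.
At q = 7.4: demand price = 225 − 7·7.4 = 173.2; supply price = 126.2 + 2.5·7.4 = 144.7.
Δq = 10.4 − 7.4 = 3; wedge = 173.2 − 144.7 = 28.5.
Deadweight loss = ½ × 3 × 28.5 = $42.75.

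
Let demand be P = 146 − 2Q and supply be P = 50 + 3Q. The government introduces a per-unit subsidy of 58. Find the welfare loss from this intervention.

336.40

Competitive equilibrium: 146 − 2Q = 50 + 3Q → Q* = 19.2, P* = 107.6.
The subsidy lowers effective supply by 58: P = 3Q − 8.
New quantity: 146 − 2Q = 3Q − 8 → Q' = 30.8.
Overproduction ΔQ = 30.8 − 19.2 = 11.6; wedge = subsidy = 58.
The triangle = ½ × 11.6 × 58 = 336.40.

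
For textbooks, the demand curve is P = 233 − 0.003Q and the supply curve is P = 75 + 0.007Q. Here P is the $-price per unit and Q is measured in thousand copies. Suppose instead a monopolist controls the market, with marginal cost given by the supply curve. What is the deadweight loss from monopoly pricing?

Competitive equilibrium: 233 − 0.003Q = 75 + 0.007Q → Q* = 15800, P* = 185.6.
Marginal revenue: MR = 233 − 0.006Q. Set MR = MC: 233 − 0.006Q = 75 + 0.007Q → Q_m = 12153.84615.
Price P_m = 233 − 0.003·12153.84615 = 196.53846; MC(Q_m) = 75 + 0.007·12153.84615 = 160.07692.
Competitive Q* = 15800, so ΔQ = 3646.15385; wedge = 196.53846 − 160.07692 = 36.46154.
Deadweight loss = ½ × 3646.15385 × 36.46154 = $66472.19 thousand.

$66472.19 thousand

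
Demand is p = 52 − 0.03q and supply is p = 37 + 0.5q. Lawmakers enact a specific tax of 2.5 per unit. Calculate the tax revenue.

Competitive equilibrium: 52 − 0.03q = 37 + 0.5q → q* = 28.3019, p* = 51.1509.
With the tax, the buyer price exceeds the seller price by 2.5: (52 − 0.03q) − (37 + 0.5q) = 2.5 → q' = 23.5849.
Tax revenue = 2.5 × 23.5849 = 58.96.

58.96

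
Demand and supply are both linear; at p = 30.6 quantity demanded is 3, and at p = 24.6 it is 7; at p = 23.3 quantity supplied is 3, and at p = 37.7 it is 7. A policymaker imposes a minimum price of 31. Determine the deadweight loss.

7.35

Demand slope = (24.6 − 30.6)/(7 − 3) = −1.5, so p = 35.1 − 1.5q.
Supply slope = (37.7 − 23.3)/(7 − 3) = 3.6, so p = 12.5 + 3.6q.
Competitive equilibrium: 35.1 − 1.5q = 12.5 + 3.6q → q* = 4.4314, p* = 28.4529.
At the floor p = 31, quantity demanded = (35.1 − 31)/1.5 = 2.7333.
Sellers' marginal cost at q' = 2.7333: 12.5 + 3.6·2.7333 = 22.3399.
Δq = 4.4314 − 2.7333 = 1.6981; wedge = 31 − 22.3399 = 8.6601.
The triangle = ½ × 1.6981 × 8.6601 = 7.35.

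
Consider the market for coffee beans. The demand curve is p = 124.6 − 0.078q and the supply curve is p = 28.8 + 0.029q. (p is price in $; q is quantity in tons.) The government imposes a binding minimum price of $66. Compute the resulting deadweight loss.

Competitive equilibrium: 124.6 − 0.078q = 28.8 + 0.029q → q* = 895.3271, p* = 54.7645.
At the floor p = 66, quantity demanded = (124.6 − 66)/0.078 = 751.2821.
Sellers' marginal cost at q' = 751.2821: 28.8 + 0.029·751.2821 = 50.5872.
Δq = 895.3271 − 751.2821 = 144.045; wedge = 66 − 50.5872 = 15.4128.
Deadweight loss = ½ × 144.045 × 15.4128 = $1110.07.

$1110.07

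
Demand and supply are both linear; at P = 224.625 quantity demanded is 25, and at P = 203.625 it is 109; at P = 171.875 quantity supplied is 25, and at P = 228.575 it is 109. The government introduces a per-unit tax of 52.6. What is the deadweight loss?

1495.55

Demand slope = (203.625 − 224.625)/(109 − 25) = −0.25, so P = 230.875 − 0.25Q.
Supply slope = (228.575 − 171.875)/(109 − 25) = 0.675, so P = 155 + 0.675Q.
Competitive equilibrium: 230.875 − 0.25Q = 155 + 0.675Q → Q* = 82.02703, P* = 210.36824.
With the tax, the buyer price exceeds the seller price by 52.6: (230.875 − 0.25Q) − (155 + 0.675Q) = 52.6 → Q' = 25.16216.
ΔQ = 82.02703 − 25.16216 = 56.86487; the wedge equals the tax, 52.6.
Deadweight loss = ½ × 56.86487 × 52.6 = 1495.55.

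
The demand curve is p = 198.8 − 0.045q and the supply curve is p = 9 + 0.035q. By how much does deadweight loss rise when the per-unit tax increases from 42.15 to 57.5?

Competitive equilibrium: 198.8 − 0.045q = 9 + 0.035q → q* = 2372.5, p* = 92.0375.
For a per-unit tax t: Δq = t/0.08, so DWL = ½·t·(t/0.08) = t²/0.16.
At t = 42.15: DWL = 11103.891. At t = 57.5: DWL = 20664.063.
Increase = 20664.063 − 11103.891 = 9560.17.

9560.17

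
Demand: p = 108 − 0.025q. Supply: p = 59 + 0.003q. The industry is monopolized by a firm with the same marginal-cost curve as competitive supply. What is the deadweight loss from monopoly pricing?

Competitive equilibrium: 108 − 0.025q = 59 + 0.003q → q* = 1750, p* = 64.25.
Marginal revenue: MR = 108 − 0.05q. Set MR = MC: 108 − 0.05q = 59 + 0.003q → q_m = 924.5283.
Price p_m = 108 − 0.025·924.5283 = 84.8868; MC(q_m) = 59 + 0.003·924.5283 = 61.7736.
Competitive q* = 1750, so Δq = 825.4717; wedge = 84.8868 − 61.7736 = 23.1132.
Deadweight loss = ½ × 825.4717 × 23.1132 = 9539.65.

9539.65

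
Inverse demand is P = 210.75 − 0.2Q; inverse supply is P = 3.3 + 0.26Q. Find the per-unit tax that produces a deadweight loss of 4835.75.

66.7

Competitive equilibrium: 210.75 − 0.2Q = 3.3 + 0.26Q → Q* = 450.9783, P* = 120.5543.
A tax t gives ΔQ = t/0.46 and wedge t, so DWL = t²/0.92.
t²/0.92 = 4835.75 → t² = 4448.89 → t = 66.7.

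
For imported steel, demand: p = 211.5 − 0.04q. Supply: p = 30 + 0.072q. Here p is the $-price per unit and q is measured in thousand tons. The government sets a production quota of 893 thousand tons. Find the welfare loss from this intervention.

$29641.26 thousand

Competitive equilibrium: 211.5 − 0.04q = 30 + 0.072q → q* = 1620.5357, p* = 146.6786.
At q = 893: demand price = 211.5 − 0.04·893 = 175.78; supply price = 30 + 0.072·893 = 94.296.
Δq = 1620.5357 − 893 = 727.5357; wedge = 175.78 − 94.296 = 81.484.
Welfare loss = ½ × 727.5357 × 81.484 = $29641.26 thousand.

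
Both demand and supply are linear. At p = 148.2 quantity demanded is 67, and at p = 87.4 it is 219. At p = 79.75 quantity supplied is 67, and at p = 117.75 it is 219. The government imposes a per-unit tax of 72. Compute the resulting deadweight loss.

3987.69

Demand slope = (87.4 − 148.2)/(219 − 67) = −0.4, so p = 175 − 0.4q.
Supply slope = (117.75 − 79.75)/(219 − 67) = 0.25, so p = 63 + 0.25q.
Competitive equilibrium: 175 − 0.4q = 63 + 0.25q → q* = 172.3077, p* = 106.0769.
With the tax, the buyer price exceeds the seller price by 72: (175 − 0.4q) − (63 + 0.25q) = 72 → q' = 61.5385.
Δq = 172.3077 − 61.5385 = 110.7692; the wedge equals the tax, 72.
The triangle = ½ × 110.7692 × 72 = 3987.69.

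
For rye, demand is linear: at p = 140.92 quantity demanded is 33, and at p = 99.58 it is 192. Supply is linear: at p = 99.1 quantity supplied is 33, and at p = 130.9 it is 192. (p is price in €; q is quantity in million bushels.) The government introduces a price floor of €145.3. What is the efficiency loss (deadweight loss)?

€2670.77 million

Demand slope = (99.58 − 140.92)/(192 − 33) = −0.26, so p = 149.5 − 0.26q.
Supply slope = (130.9 − 99.1)/(192 − 33) = 0.2, so p = 92.5 + 0.2q.
Competitive equilibrium: 149.5 − 0.26q = 92.5 + 0.2q → q* = 123.913, p* = 117.2826.
At the floor p = 145.3, quantity demanded = (149.5 − 145.3)/0.26 = 16.1538.
Sellers' marginal cost at q' = 16.1538: 92.5 + 0.2·16.1538 = 95.7308.
Δq = 123.913 − 16.1538 = 107.7592; wedge = 145.3 − 95.7308 = 49.5692.
The triangle = ½ × 107.7592 × 49.5692 = €2670.77 million.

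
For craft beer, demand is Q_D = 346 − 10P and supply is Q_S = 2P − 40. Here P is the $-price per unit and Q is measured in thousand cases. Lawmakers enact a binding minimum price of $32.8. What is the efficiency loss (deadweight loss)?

$12.03 thousand

In inverse form: demand P = 34.6 − 0.1Q, supply P = 20 + 0.5Q.
Competitive equilibrium: 34.6 − 0.1Q = 20 + 0.5Q → Q* = 24.3333, P* = 32.1667.
At the floor P = 32.8, quantity demanded = (34.6 − 32.8)/0.1 = 18.
Sellers' marginal cost at Q' = 18: 20 + 0.5·18 = 29.
ΔQ = 24.3333 − 18 = 6.3333; wedge = 32.8 − 29 = 3.8.
DWL = ½ × 6.3333 × 3.8 = $12.03 thousand.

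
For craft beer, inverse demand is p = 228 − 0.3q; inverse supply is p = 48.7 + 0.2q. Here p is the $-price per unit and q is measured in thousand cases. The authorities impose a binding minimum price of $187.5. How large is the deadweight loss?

$12499.24 thousand

Competitive equilibrium: 228 − 0.3q = 48.7 + 0.2q → q* = 358.6, p* = 120.42.
At the floor p = 187.5, quantity demanded = (228 − 187.5)/0.3 = 135.
Sellers' marginal cost at q' = 135: 48.7 + 0.2·135 = 75.7.
Δq = 358.6 − 135 = 223.6; wedge = 187.5 − 75.7 = 111.8.
Deadweight loss = ½ × 223.6 × 111.8 = $12499.24 thousand.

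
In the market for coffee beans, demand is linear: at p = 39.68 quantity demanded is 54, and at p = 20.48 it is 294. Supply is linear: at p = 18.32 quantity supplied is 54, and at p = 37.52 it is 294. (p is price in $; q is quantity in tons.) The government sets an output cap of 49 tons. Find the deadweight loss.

Demand slope = (20.48 − 39.68)/(294 − 54) = −0.08, so p = 44 − 0.08q.
Supply slope = (37.52 − 18.32)/(294 − 54) = 0.08, so p = 14 + 0.08q.
Competitive equilibrium: 44 − 0.08q = 14 + 0.08q → q* = 187.5, p* = 29.
At q = 49: demand price = 44 − 0.08·49 = 40.08; supply price = 14 + 0.08·49 = 17.92.
Δq = 187.5 − 49 = 138.5; wedge = 40.08 − 17.92 = 22.16.
Deadweight loss = ½ × 138.5 × 22.16 = $1534.58.

$1534.58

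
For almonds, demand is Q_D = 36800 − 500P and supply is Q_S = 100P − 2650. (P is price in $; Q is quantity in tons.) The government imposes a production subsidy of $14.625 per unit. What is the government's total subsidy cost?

In inverse form: demand P = 73.6 − 0.002Q, supply P = 26.5 + 0.01Q.
Competitive equilibrium: 73.6 − 0.002Q = 26.5 + 0.01Q → Q* = 3925, P* = 65.75.
The subsidy lowers effective supply by 14.625: P = 11.875 + 0.01Q.
New quantity: 73.6 − 0.002Q = 11.875 + 0.01Q → Q' = 5143.75.
Total subsidy cost = 14.625 × 5143.75 = $75227.34.

$75227.34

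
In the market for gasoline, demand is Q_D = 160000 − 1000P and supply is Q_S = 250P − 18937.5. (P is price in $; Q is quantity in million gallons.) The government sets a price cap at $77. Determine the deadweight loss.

$683722.27 million

In inverse form: demand P = 160 − 0.001Q, supply P = 75.75 + 0.004Q.
Competitive equilibrium: 160 − 0.001Q = 75.75 + 0.004Q → Q* = 16850, P* = 143.15.
At the ceiling P = 77, quantity supplied = (77 − 75.75)/0.004 = 312.5.
Willingness to pay at Q' = 312.5: 160 − 0.001·312.5 = 159.6875.
ΔQ = 16850 − 312.5 = 16537.5; wedge = 159.6875 − 77 = 82.6875.
Deadweight loss = ½ × 16537.5 × 82.6875 = $683722.27 million.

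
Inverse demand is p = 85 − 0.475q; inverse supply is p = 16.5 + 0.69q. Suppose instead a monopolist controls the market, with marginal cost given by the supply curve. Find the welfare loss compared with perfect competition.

168.94

Competitive equilibrium: 85 − 0.475q = 16.5 + 0.69q → q* = 58.7983, p* = 57.0708.
Marginal revenue: MR = 85 − 0.95q. Set MR = MC: 85 − 0.95q = 16.5 + 0.69q → q_m = 41.7683.
Price p_m = 85 − 0.475·41.7683 = 65.1601; MC(q_m) = 16.5 + 0.69·41.7683 = 45.3201.
Competitive q* = 58.7983, so Δq = 17.03; wedge = 65.1601 − 45.3201 = 19.84.
DWL = ½ × 17.03 × 19.84 = 168.94.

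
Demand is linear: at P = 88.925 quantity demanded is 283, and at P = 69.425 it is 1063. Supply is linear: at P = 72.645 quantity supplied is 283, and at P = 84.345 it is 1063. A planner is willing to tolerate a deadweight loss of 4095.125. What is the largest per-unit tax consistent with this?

18.1

Demand slope = (69.425 − 88.925)/(1063 − 283) = −0.025, so P = 96 − 0.025Q.
Supply slope = (84.345 − 72.645)/(1063 − 283) = 0.015, so P = 68.4 + 0.015Q.
Competitive equilibrium: 96 − 0.025Q = 68.4 + 0.015Q → Q* = 690, P* = 78.75.
A tax t gives ΔQ = t/0.04 and wedge t, so DWL = t²/0.08.
t²/0.08 = 4095.125 → t² = 327.61 → t = 18.1.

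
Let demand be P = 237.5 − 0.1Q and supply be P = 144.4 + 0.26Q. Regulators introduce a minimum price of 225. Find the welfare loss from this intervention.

3213.35

Competitive equilibrium: 237.5 − 0.1Q = 144.4 + 0.26Q → Q* = 258.6111, P* = 211.6389.
At the floor P = 225, quantity demanded = (237.5 − 225)/0.1 = 125.
Sellers' marginal cost at Q' = 125: 144.4 + 0.26·125 = 176.9.
ΔQ = 258.6111 − 125 = 133.6111; wedge = 225 − 176.9 = 48.1.
DWL = ½ × 133.6111 × 48.1 = 3213.35.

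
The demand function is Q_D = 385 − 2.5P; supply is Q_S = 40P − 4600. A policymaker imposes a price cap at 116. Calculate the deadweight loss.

569.41

In inverse form: demand P = 154 − 0.4Q, supply P = 115 + 0.025Q.
Competitive equilibrium: 154 − 0.4Q = 115 + 0.025Q → Q* = 91.7647, P* = 117.2941.
At the ceiling P = 116, quantity supplied = (116 − 115)/0.025 = 40.
Willingness to pay at Q' = 40: 154 − 0.4·40 = 138.
ΔQ = 91.7647 − 40 = 51.7647; wedge = 138 − 116 = 22.
DWL = ½ × 51.7647 × 22 = 569.41.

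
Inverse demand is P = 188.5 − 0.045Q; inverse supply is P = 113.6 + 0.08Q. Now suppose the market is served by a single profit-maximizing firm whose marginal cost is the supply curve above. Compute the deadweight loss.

1572.36

Competitive equilibrium: 188.5 − 0.045Q = 113.6 + 0.08Q → Q* = 599.2, P* = 161.536.
Marginal revenue: MR = 188.5 − 0.09Q. Set MR = MC: 188.5 − 0.09Q = 113.6 + 0.08Q → Q_m = 440.58824.
Price P_m = 188.5 − 0.045·440.58824 = 168.67353; MC(Q_m) = 113.6 + 0.08·440.58824 = 148.84706.
Competitive Q* = 599.2, so ΔQ = 158.61176; wedge = 168.67353 − 148.84706 = 19.82647.
Welfare loss = ½ × 158.61176 × 19.82647 = 1572.36.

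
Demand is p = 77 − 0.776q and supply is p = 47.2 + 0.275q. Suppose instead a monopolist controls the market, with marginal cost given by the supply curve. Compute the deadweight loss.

Competitive equilibrium: 77 − 0.776q = 47.2 + 0.275q → q* = 28.3539, p* = 54.9973.
Marginal revenue: MR = 77 − 1.552q. Set MR = MC: 77 − 1.552q = 47.2 + 0.275q → q_m = 16.3109.
Price p_m = 77 − 0.776·16.3109 = 64.3427; MC(q_m) = 47.2 + 0.275·16.3109 = 51.6855.
Competitive q* = 28.3539, so Δq = 12.043; wedge = 64.3427 − 51.6855 = 12.6572.
DWL = ½ × 12.043 × 12.6572 = 76.22.

76.22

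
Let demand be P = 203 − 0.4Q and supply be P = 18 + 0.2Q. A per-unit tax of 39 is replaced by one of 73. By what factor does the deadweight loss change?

3.504

Competitive equilibrium: 203 − 0.4Q = 18 + 0.2Q → Q* = 308.3333, P* = 79.6667.
For a per-unit tax t: ΔQ = t/0.6, so DWL = ½·t·(t/0.6) = t²/1.2.
At t = 39: DWL = 1267.5. At t = 73: DWL = 4440.833.
Ratio = (73/39)² = 3.504.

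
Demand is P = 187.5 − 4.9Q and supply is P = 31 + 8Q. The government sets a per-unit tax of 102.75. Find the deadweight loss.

Competitive equilibrium: 187.5 − 4.9Q = 31 + 8Q → Q* = 12.1318, P* = 128.0543.
With the tax, the buyer price exceeds the seller price by 102.75: (187.5 − 4.9Q) − (31 + 8Q) = 102.75 → Q' = 4.1667.
ΔQ = 12.1318 − 4.1667 = 7.9651; the wedge equals the tax, 102.75.
Deadweight loss = ½ × 7.9651 × 102.75 = 409.21.

409.21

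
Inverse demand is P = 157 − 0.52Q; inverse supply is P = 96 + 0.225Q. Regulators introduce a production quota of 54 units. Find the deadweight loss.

289.53

Competitive equilibrium: 157 − 0.52Q = 96 + 0.225Q → Q* = 81.8792, P* = 114.4228.
At Q = 54: demand price = 157 − 0.52·54 = 128.92; supply price = 96 + 0.225·54 = 108.15.
ΔQ = 81.8792 − 54 = 27.8792; wedge = 128.92 − 108.15 = 20.77.
Deadweight loss = ½ × 27.8792 × 20.77 = 289.53.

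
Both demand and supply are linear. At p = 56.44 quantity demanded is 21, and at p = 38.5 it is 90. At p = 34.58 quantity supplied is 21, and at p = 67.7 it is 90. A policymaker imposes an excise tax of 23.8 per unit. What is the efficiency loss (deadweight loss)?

Demand slope = (38.5 − 56.44)/(90 − 21) = −0.26, so p = 61.9 − 0.26q.
Supply slope = (67.7 − 34.58)/(90 − 21) = 0.48, so p = 24.5 + 0.48q.
Competitive equilibrium: 61.9 − 0.26q = 24.5 + 0.48q → q* = 50.5405, p* = 48.7595.
With the tax, the buyer price exceeds the seller price by 23.8: (61.9 − 0.26q) − (24.5 + 0.48q) = 23.8 → q' = 18.3784.
Δq = 50.5405 − 18.3784 = 32.1621; the wedge equals the tax, 23.8.
Deadweight loss = ½ × 32.1621 × 23.8 = 382.73.

382.73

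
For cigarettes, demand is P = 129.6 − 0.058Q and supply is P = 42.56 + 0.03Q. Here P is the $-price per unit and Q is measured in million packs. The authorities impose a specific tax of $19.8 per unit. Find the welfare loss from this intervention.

Competitive equilibrium: 129.6 − 0.058Q = 42.56 + 0.03Q → Q* = 989.0909, P* = 72.2327.
With the tax, the buyer price exceeds the seller price by 19.8: (129.6 − 0.058Q) − (42.56 + 0.03Q) = 19.8 → Q' = 764.0909.
ΔQ = 989.0909 − 764.0909 = 225; the wedge equals the tax, 19.8.
Welfare loss = ½ × 225 × 19.8 = $2227.50 million.

$2227.50 million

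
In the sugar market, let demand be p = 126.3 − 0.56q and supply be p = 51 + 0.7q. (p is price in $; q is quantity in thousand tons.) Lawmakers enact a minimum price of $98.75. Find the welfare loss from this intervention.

$70.33 thousand

Competitive equilibrium: 126.3 − 0.56q = 51 + 0.7q → q* = 59.7619, p* = 92.8333.
At the floor p = 98.75, quantity demanded = (126.3 − 98.75)/0.56 = 49.1964.
Sellers' marginal cost at q' = 49.1964: 51 + 0.7·49.1964 = 85.4375.
Δq = 59.7619 − 49.1964 = 10.5655; wedge = 98.75 − 85.4375 = 13.3125.
The triangle = ½ × 10.5655 × 13.3125 = $70.33 thousand.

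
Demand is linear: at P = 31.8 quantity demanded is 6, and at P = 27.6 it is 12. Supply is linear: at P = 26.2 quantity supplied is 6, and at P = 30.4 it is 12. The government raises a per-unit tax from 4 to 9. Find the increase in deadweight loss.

23.21

Demand slope = (27.6 − 31.8)/(12 − 6) = −0.7, so P = 36 − 0.7Q.
Supply slope = (30.4 − 26.2)/(12 − 6) = 0.7, so P = 22 + 0.7Q.
Competitive equilibrium: 36 − 0.7Q = 22 + 0.7Q → Q* = 10, P* = 29.
For a per-unit tax t: ΔQ = t/1.4, so DWL = ½·t·(t/1.4) = t²/2.8.
At t = 4: DWL = 5.7143. At t = 9: DWL = 28.9286.
Increase = 28.9286 − 5.7143 = 23.21.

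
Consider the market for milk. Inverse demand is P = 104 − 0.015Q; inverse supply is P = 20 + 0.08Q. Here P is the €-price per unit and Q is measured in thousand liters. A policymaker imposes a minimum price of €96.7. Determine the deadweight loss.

Competitive equilibrium: 104 − 0.015Q = 20 + 0.08Q → Q* = 884.21053, P* = 90.73684.
At the floor P = 96.7, quantity demanded = (104 − 96.7)/0.015 = 486.66667.
Sellers' marginal cost at Q' = 486.66667: 20 + 0.08·486.66667 = 58.93333.
ΔQ = 884.21053 − 486.66667 = 397.54386; wedge = 96.7 − 58.93333 = 37.76667.
Welfare loss = ½ × 397.54386 × 37.76667 = €7506.95 thousand.

€7506.95 thousand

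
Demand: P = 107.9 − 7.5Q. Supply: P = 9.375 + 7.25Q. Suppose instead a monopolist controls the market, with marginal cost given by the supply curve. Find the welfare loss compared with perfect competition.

37.39

Competitive equilibrium: 107.9 − 7.5Q = 9.375 + 7.25Q → Q* = 6.6797, P* = 57.8025.
Marginal revenue: MR = 107.9 − 15Q. Set MR = MC: 107.9 − 15Q = 9.375 + 7.25Q → Q_m = 4.4281.
Price P_m = 107.9 − 7.5·4.4281 = 74.6893; MC(Q_m) = 9.375 + 7.25·4.4281 = 41.4787.
Competitive Q* = 6.6797, so ΔQ = 2.2516; wedge = 74.6893 − 41.4787 = 33.2106.
Welfare loss = ½ × 2.2516 × 33.2106 = 37.39.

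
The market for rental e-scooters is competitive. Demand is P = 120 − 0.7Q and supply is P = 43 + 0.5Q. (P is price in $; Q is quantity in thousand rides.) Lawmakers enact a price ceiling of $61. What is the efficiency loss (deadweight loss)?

Competitive equilibrium: 120 − 0.7Q = 43 + 0.5Q → Q* = 64.1667, P* = 75.0833.
At the ceiling P = 61, quantity supplied = (61 − 43)/0.5 = 36.
Willingness to pay at Q' = 36: 120 − 0.7·36 = 94.8.
ΔQ = 64.1667 − 36 = 28.1667; wedge = 94.8 − 61 = 33.8.
DWL = ½ × 28.1667 × 33.8 = $476.02 thousand.

$476.02 thousand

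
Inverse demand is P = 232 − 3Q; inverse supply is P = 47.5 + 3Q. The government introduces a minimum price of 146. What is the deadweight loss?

13.02

Competitive equilibrium: 232 − 3Q = 47.5 + 3Q → Q* = 30.75, P* = 139.75.
At the floor P = 146, quantity demanded = (232 − 146)/3 = 28.6667.
Sellers' marginal cost at Q' = 28.6667: 47.5 + 3·28.6667 = 133.5001.
ΔQ = 30.75 − 28.6667 = 2.0833; wedge = 146 − 133.5001 = 12.4999.
The triangle = ½ × 2.0833 × 12.4999 = 13.02.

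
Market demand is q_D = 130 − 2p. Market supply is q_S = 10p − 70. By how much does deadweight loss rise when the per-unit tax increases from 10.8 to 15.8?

110.83

In inverse form: demand p = 65 − 0.5q, supply p = 7 + 0.1q.
Competitive equilibrium: 65 − 0.5q = 7 + 0.1q → q* = 96.6667, p* = 16.6667.
For a per-unit tax t: Δq = t/0.6, so DWL = ½·t·(t/0.6) = t²/1.2.
At t = 10.8: DWL = 97.2. At t = 15.8: DWL = 208.033.
Increase = 208.033 − 97.2 = 110.83.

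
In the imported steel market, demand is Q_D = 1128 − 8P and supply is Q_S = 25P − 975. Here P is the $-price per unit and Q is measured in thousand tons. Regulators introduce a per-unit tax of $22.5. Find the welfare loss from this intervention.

$1534.09 thousand

In inverse form: demand P = 141 − 0.125Q, supply P = 39 + 0.04Q.
Competitive equilibrium: 141 − 0.125Q = 39 + 0.04Q → Q* = 618.1818, P* = 63.7273.
With the tax, the buyer price exceeds the seller price by 22.5: (141 − 0.125Q) − (39 + 0.04Q) = 22.5 → Q' = 481.8182.
ΔQ = 618.1818 − 481.8182 = 136.3636; the wedge equals the tax, 22.5.
Welfare loss = ½ × 136.3636 × 22.5 = $1534.09 thousand.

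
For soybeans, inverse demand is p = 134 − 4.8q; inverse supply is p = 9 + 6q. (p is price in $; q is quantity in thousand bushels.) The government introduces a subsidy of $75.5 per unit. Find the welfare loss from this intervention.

$263.90 thousand

Competitive equilibrium: 134 − 4.8q = 9 + 6q → q* = 11.5741, p* = 78.4444.
The subsidy lowers effective supply by 75.5: p = 6q − 66.5.
New quantity: 134 − 4.8q = 6q − 66.5 → q' = 18.5648.
Overproduction Δq = 18.5648 − 11.5741 = 6.9907; wedge = subsidy = 75.5.
Welfare loss = ½ × 6.9907 × 75.5 = $263.90 thousand.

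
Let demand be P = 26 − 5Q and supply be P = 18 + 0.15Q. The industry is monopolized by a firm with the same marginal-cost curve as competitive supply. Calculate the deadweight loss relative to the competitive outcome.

1.51

Competitive equilibrium: 26 − 5Q = 18 + 0.15Q → Q* = 1.5534, P* = 18.233.
Marginal revenue: MR = 26 − 10Q. Set MR = MC: 26 − 10Q = 18 + 0.15Q → Q_m = 0.7882.
Price P_m = 26 − 5·0.7882 = 22.059; MC(Q_m) = 18 + 0.15·0.7882 = 18.1182.
Competitive Q* = 1.5534, so ΔQ = 0.7652; wedge = 22.059 − 18.1182 = 3.9408.
The triangle = ½ × 0.7652 × 3.9408 = 1.51.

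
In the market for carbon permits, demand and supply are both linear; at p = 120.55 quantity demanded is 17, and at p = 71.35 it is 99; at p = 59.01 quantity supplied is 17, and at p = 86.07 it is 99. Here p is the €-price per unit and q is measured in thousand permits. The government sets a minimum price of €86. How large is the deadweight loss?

€34.30 thousand

Demand slope = (71.35 − 120.55)/(99 − 17) = −0.6, so p = 130.75 − 0.6q.
Supply slope = (86.07 − 59.01)/(99 − 17) = 0.33, so p = 53.4 + 0.33q.
Competitive equilibrium: 130.75 − 0.6q = 53.4 + 0.33q → q* = 83.172, p* = 80.8468.
At the floor p = 86, quantity demanded = (130.75 − 86)/0.6 = 74.5833.
Sellers' marginal cost at q' = 74.5833: 53.4 + 0.33·74.5833 = 78.0125.
Δq = 83.172 − 74.5833 = 8.5887; wedge = 86 − 78.0125 = 7.9875.
Deadweight loss = ½ × 8.5887 × 7.9875 = €34.30 thousand.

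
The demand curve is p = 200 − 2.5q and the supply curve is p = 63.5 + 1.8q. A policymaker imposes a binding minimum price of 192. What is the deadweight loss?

1751.76

Competitive equilibrium: 200 − 2.5q = 63.5 + 1.8q → q* = 31.7442, p* = 120.6395.
At the floor p = 192, quantity demanded = (200 − 192)/2.5 = 3.2.
Sellers' marginal cost at q' = 3.2: 63.5 + 1.8·3.2 = 69.26.
Δq = 31.7442 − 3.2 = 28.5442; wedge = 192 − 69.26 = 122.74.
The triangle = ½ × 28.5442 × 122.74 = 1751.76.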